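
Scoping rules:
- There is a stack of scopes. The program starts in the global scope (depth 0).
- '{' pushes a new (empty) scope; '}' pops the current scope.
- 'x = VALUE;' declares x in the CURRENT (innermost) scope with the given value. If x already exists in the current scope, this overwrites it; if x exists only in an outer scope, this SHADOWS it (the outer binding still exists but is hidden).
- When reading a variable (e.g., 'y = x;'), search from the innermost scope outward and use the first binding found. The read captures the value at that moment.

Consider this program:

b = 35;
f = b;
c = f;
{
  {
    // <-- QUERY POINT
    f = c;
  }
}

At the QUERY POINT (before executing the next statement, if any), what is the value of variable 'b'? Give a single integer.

Answer: 35

Derivation:
Step 1: declare b=35 at depth 0
Step 2: declare f=(read b)=35 at depth 0
Step 3: declare c=(read f)=35 at depth 0
Step 4: enter scope (depth=1)
Step 5: enter scope (depth=2)
Visible at query point: b=35 c=35 f=35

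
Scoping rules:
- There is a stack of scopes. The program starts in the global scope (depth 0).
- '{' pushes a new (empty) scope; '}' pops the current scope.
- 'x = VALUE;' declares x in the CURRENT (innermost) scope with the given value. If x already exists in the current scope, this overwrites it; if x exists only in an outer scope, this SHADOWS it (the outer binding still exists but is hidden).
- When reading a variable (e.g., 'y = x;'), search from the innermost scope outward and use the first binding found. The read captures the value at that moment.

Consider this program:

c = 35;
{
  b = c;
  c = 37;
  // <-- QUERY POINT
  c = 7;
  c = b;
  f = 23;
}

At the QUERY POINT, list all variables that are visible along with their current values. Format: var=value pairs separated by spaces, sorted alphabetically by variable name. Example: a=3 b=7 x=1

Answer: b=35 c=37

Derivation:
Step 1: declare c=35 at depth 0
Step 2: enter scope (depth=1)
Step 3: declare b=(read c)=35 at depth 1
Step 4: declare c=37 at depth 1
Visible at query point: b=35 c=37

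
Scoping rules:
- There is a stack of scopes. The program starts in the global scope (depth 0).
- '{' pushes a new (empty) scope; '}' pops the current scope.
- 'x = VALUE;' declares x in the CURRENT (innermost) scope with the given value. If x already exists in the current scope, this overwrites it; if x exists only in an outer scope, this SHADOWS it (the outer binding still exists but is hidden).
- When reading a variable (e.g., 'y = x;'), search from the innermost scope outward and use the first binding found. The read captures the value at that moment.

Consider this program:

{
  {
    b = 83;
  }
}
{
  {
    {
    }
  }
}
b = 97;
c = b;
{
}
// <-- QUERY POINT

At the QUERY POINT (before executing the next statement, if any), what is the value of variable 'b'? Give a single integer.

Answer: 97

Derivation:
Step 1: enter scope (depth=1)
Step 2: enter scope (depth=2)
Step 3: declare b=83 at depth 2
Step 4: exit scope (depth=1)
Step 5: exit scope (depth=0)
Step 6: enter scope (depth=1)
Step 7: enter scope (depth=2)
Step 8: enter scope (depth=3)
Step 9: exit scope (depth=2)
Step 10: exit scope (depth=1)
Step 11: exit scope (depth=0)
Step 12: declare b=97 at depth 0
Step 13: declare c=(read b)=97 at depth 0
Step 14: enter scope (depth=1)
Step 15: exit scope (depth=0)
Visible at query point: b=97 c=97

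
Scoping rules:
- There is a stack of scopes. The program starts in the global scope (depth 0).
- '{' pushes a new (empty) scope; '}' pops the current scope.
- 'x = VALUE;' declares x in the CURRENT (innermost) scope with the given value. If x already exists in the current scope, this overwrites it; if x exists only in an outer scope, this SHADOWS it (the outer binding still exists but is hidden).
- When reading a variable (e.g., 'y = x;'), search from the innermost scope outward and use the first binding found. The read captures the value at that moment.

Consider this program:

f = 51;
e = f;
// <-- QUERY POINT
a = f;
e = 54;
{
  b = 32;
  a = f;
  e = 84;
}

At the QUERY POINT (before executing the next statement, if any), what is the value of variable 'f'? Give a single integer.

Step 1: declare f=51 at depth 0
Step 2: declare e=(read f)=51 at depth 0
Visible at query point: e=51 f=51

Answer: 51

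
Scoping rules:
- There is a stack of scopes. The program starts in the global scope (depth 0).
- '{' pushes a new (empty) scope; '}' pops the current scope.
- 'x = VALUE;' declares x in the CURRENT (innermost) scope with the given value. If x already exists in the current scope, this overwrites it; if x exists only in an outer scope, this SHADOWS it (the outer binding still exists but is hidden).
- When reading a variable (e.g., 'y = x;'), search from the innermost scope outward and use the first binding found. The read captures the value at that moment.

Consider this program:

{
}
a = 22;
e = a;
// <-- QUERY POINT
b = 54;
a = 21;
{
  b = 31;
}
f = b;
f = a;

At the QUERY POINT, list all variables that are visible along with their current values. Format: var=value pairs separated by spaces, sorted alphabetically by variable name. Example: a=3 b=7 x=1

Step 1: enter scope (depth=1)
Step 2: exit scope (depth=0)
Step 3: declare a=22 at depth 0
Step 4: declare e=(read a)=22 at depth 0
Visible at query point: a=22 e=22

Answer: a=22 e=22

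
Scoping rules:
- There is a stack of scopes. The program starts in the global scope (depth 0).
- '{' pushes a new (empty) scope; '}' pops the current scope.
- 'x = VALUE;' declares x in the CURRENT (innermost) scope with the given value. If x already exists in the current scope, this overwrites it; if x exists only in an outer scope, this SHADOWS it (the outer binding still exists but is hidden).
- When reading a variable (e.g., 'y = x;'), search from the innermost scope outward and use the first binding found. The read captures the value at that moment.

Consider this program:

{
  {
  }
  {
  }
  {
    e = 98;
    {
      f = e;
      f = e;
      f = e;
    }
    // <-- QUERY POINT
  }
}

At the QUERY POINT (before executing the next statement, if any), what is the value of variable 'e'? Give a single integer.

Step 1: enter scope (depth=1)
Step 2: enter scope (depth=2)
Step 3: exit scope (depth=1)
Step 4: enter scope (depth=2)
Step 5: exit scope (depth=1)
Step 6: enter scope (depth=2)
Step 7: declare e=98 at depth 2
Step 8: enter scope (depth=3)
Step 9: declare f=(read e)=98 at depth 3
Step 10: declare f=(read e)=98 at depth 3
Step 11: declare f=(read e)=98 at depth 3
Step 12: exit scope (depth=2)
Visible at query point: e=98

Answer: 98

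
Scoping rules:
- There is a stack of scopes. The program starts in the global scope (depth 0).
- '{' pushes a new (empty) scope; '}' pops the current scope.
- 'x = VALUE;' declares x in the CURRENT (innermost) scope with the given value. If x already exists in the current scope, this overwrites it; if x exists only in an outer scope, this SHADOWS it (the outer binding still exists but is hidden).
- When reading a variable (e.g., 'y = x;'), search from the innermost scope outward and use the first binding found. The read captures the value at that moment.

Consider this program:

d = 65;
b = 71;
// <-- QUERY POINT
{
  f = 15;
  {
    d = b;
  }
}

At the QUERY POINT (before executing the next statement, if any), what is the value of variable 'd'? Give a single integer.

Answer: 65

Derivation:
Step 1: declare d=65 at depth 0
Step 2: declare b=71 at depth 0
Visible at query point: b=71 d=65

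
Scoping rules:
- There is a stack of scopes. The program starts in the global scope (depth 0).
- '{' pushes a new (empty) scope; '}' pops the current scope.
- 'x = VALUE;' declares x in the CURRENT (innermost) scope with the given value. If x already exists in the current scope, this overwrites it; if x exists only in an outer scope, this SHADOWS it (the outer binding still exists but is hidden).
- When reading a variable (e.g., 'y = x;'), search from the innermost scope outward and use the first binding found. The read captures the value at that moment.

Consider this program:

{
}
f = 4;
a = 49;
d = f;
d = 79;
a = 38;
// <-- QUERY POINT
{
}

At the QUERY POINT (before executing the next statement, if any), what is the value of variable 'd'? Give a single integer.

Answer: 79

Derivation:
Step 1: enter scope (depth=1)
Step 2: exit scope (depth=0)
Step 3: declare f=4 at depth 0
Step 4: declare a=49 at depth 0
Step 5: declare d=(read f)=4 at depth 0
Step 6: declare d=79 at depth 0
Step 7: declare a=38 at depth 0
Visible at query point: a=38 d=79 f=4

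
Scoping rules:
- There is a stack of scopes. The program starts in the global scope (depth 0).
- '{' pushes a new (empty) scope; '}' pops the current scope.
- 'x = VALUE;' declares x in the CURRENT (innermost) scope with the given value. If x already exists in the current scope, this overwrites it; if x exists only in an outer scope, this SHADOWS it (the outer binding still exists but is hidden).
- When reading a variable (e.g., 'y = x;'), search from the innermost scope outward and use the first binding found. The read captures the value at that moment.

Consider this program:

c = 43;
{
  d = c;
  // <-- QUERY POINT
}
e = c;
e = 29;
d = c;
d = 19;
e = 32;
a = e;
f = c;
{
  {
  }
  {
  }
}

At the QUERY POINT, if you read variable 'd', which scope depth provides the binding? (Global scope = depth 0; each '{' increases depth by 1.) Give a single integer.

Answer: 1

Derivation:
Step 1: declare c=43 at depth 0
Step 2: enter scope (depth=1)
Step 3: declare d=(read c)=43 at depth 1
Visible at query point: c=43 d=43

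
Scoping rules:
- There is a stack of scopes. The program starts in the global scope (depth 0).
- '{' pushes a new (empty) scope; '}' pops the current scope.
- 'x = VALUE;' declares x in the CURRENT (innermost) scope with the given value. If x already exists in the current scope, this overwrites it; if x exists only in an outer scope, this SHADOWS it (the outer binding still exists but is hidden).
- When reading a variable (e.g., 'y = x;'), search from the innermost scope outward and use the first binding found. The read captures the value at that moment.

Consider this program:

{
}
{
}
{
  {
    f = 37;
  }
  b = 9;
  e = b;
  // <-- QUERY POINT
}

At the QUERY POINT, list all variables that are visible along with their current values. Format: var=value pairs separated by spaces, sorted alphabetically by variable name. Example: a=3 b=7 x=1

Answer: b=9 e=9

Derivation:
Step 1: enter scope (depth=1)
Step 2: exit scope (depth=0)
Step 3: enter scope (depth=1)
Step 4: exit scope (depth=0)
Step 5: enter scope (depth=1)
Step 6: enter scope (depth=2)
Step 7: declare f=37 at depth 2
Step 8: exit scope (depth=1)
Step 9: declare b=9 at depth 1
Step 10: declare e=(read b)=9 at depth 1
Visible at query point: b=9 e=9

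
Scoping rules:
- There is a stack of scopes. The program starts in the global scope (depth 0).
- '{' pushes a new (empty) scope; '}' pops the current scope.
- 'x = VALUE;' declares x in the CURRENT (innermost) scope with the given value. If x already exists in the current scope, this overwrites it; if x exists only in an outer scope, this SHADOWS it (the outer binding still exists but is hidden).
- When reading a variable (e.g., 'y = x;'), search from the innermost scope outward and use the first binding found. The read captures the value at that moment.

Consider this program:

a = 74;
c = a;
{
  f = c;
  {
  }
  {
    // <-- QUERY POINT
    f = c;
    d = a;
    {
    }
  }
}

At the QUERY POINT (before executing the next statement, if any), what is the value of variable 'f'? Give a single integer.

Answer: 74

Derivation:
Step 1: declare a=74 at depth 0
Step 2: declare c=(read a)=74 at depth 0
Step 3: enter scope (depth=1)
Step 4: declare f=(read c)=74 at depth 1
Step 5: enter scope (depth=2)
Step 6: exit scope (depth=1)
Step 7: enter scope (depth=2)
Visible at query point: a=74 c=74 f=74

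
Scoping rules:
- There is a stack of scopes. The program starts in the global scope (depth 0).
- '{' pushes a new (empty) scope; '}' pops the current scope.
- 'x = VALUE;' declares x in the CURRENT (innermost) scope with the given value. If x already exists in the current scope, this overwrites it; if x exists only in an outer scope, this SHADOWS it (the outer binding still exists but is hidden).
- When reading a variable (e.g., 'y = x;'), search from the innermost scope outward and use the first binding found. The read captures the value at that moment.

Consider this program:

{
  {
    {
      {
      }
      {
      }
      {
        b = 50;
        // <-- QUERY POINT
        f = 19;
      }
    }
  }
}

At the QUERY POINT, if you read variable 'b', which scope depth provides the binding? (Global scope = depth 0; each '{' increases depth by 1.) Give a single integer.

Step 1: enter scope (depth=1)
Step 2: enter scope (depth=2)
Step 3: enter scope (depth=3)
Step 4: enter scope (depth=4)
Step 5: exit scope (depth=3)
Step 6: enter scope (depth=4)
Step 7: exit scope (depth=3)
Step 8: enter scope (depth=4)
Step 9: declare b=50 at depth 4
Visible at query point: b=50

Answer: 4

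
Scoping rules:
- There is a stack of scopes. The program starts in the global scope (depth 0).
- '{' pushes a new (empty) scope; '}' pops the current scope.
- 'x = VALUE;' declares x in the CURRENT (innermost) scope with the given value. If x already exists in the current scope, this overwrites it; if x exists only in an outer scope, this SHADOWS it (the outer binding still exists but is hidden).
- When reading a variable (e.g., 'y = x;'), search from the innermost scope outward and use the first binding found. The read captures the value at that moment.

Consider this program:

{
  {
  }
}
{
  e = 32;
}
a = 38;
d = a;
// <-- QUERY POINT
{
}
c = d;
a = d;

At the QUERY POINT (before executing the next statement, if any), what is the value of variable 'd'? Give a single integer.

Step 1: enter scope (depth=1)
Step 2: enter scope (depth=2)
Step 3: exit scope (depth=1)
Step 4: exit scope (depth=0)
Step 5: enter scope (depth=1)
Step 6: declare e=32 at depth 1
Step 7: exit scope (depth=0)
Step 8: declare a=38 at depth 0
Step 9: declare d=(read a)=38 at depth 0
Visible at query point: a=38 d=38

Answer: 38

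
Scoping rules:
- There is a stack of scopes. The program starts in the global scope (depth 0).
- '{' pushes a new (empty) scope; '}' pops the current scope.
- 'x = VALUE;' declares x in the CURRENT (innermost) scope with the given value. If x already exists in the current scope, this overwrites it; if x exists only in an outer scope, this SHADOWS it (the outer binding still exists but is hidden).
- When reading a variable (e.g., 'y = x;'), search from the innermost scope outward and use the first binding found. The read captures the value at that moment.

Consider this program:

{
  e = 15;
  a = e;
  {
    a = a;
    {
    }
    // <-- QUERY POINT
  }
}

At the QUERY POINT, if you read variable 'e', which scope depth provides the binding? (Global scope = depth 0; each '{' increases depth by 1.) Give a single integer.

Answer: 1

Derivation:
Step 1: enter scope (depth=1)
Step 2: declare e=15 at depth 1
Step 3: declare a=(read e)=15 at depth 1
Step 4: enter scope (depth=2)
Step 5: declare a=(read a)=15 at depth 2
Step 6: enter scope (depth=3)
Step 7: exit scope (depth=2)
Visible at query point: a=15 e=15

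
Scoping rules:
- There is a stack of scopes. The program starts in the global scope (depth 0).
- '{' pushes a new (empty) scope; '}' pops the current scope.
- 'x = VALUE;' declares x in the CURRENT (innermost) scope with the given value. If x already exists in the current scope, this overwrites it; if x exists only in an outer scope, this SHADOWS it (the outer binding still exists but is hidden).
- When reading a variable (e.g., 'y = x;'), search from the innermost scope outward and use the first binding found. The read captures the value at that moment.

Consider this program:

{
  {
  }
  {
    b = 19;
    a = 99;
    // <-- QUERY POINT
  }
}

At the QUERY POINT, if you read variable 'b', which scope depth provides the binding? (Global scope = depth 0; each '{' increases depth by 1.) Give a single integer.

Step 1: enter scope (depth=1)
Step 2: enter scope (depth=2)
Step 3: exit scope (depth=1)
Step 4: enter scope (depth=2)
Step 5: declare b=19 at depth 2
Step 6: declare a=99 at depth 2
Visible at query point: a=99 b=19

Answer: 2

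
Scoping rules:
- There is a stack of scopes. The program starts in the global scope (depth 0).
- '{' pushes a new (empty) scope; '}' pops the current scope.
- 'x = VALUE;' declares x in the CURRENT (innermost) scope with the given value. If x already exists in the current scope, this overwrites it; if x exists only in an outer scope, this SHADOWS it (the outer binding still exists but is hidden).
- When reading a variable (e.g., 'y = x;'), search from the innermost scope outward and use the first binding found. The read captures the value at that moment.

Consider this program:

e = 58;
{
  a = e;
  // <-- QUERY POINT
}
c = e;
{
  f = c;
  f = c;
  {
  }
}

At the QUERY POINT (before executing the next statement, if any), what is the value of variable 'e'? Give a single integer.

Step 1: declare e=58 at depth 0
Step 2: enter scope (depth=1)
Step 3: declare a=(read e)=58 at depth 1
Visible at query point: a=58 e=58

Answer: 58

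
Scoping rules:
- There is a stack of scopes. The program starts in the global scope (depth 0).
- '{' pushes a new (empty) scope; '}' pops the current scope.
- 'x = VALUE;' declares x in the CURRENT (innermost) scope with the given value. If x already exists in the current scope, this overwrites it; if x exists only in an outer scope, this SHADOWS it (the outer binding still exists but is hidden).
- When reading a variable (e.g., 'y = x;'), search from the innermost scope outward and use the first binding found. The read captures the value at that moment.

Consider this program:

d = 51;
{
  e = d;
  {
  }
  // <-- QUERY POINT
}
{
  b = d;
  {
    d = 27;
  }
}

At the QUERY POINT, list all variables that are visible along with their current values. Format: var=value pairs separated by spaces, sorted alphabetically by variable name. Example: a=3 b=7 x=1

Step 1: declare d=51 at depth 0
Step 2: enter scope (depth=1)
Step 3: declare e=(read d)=51 at depth 1
Step 4: enter scope (depth=2)
Step 5: exit scope (depth=1)
Visible at query point: d=51 e=51

Answer: d=51 e=51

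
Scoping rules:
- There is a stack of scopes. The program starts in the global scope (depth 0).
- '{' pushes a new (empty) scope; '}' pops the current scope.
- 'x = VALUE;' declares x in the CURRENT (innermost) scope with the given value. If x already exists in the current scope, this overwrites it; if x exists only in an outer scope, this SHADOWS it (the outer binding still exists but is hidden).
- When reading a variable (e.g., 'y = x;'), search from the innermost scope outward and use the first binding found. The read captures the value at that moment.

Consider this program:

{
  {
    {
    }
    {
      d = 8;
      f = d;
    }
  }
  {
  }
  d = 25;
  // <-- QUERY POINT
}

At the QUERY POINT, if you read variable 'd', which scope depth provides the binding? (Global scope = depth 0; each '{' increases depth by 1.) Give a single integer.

Answer: 1

Derivation:
Step 1: enter scope (depth=1)
Step 2: enter scope (depth=2)
Step 3: enter scope (depth=3)
Step 4: exit scope (depth=2)
Step 5: enter scope (depth=3)
Step 6: declare d=8 at depth 3
Step 7: declare f=(read d)=8 at depth 3
Step 8: exit scope (depth=2)
Step 9: exit scope (depth=1)
Step 10: enter scope (depth=2)
Step 11: exit scope (depth=1)
Step 12: declare d=25 at depth 1
Visible at query point: d=25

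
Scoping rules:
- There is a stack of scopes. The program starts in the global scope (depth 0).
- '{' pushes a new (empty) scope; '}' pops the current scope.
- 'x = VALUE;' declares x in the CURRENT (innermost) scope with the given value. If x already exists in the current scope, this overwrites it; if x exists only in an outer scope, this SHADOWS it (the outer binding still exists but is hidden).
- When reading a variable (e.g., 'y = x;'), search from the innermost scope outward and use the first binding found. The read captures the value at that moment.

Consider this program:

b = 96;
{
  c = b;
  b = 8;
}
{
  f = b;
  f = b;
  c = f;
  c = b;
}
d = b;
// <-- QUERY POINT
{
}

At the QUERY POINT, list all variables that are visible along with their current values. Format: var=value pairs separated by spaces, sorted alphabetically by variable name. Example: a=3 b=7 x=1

Step 1: declare b=96 at depth 0
Step 2: enter scope (depth=1)
Step 3: declare c=(read b)=96 at depth 1
Step 4: declare b=8 at depth 1
Step 5: exit scope (depth=0)
Step 6: enter scope (depth=1)
Step 7: declare f=(read b)=96 at depth 1
Step 8: declare f=(read b)=96 at depth 1
Step 9: declare c=(read f)=96 at depth 1
Step 10: declare c=(read b)=96 at depth 1
Step 11: exit scope (depth=0)
Step 12: declare d=(read b)=96 at depth 0
Visible at query point: b=96 d=96

Answer: b=96 d=96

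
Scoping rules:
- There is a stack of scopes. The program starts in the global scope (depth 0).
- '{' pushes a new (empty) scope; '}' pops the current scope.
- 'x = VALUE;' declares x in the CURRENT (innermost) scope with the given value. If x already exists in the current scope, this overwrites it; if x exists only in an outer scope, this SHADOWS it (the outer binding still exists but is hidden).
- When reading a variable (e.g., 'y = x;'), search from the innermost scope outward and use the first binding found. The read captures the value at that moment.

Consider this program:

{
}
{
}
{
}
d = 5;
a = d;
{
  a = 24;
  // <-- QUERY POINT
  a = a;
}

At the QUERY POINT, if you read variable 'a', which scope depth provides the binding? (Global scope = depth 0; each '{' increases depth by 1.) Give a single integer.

Step 1: enter scope (depth=1)
Step 2: exit scope (depth=0)
Step 3: enter scope (depth=1)
Step 4: exit scope (depth=0)
Step 5: enter scope (depth=1)
Step 6: exit scope (depth=0)
Step 7: declare d=5 at depth 0
Step 8: declare a=(read d)=5 at depth 0
Step 9: enter scope (depth=1)
Step 10: declare a=24 at depth 1
Visible at query point: a=24 d=5

Answer: 1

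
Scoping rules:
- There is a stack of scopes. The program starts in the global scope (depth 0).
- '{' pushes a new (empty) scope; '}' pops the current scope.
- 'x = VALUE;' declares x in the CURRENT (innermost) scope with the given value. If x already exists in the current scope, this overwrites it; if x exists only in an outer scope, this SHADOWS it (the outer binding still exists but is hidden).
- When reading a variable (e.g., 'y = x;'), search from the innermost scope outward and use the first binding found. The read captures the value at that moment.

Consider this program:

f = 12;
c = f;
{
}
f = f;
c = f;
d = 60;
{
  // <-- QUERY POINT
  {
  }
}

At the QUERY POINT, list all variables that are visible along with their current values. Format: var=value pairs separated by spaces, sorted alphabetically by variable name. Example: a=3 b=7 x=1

Step 1: declare f=12 at depth 0
Step 2: declare c=(read f)=12 at depth 0
Step 3: enter scope (depth=1)
Step 4: exit scope (depth=0)
Step 5: declare f=(read f)=12 at depth 0
Step 6: declare c=(read f)=12 at depth 0
Step 7: declare d=60 at depth 0
Step 8: enter scope (depth=1)
Visible at query point: c=12 d=60 f=12

Answer: c=12 d=60 f=12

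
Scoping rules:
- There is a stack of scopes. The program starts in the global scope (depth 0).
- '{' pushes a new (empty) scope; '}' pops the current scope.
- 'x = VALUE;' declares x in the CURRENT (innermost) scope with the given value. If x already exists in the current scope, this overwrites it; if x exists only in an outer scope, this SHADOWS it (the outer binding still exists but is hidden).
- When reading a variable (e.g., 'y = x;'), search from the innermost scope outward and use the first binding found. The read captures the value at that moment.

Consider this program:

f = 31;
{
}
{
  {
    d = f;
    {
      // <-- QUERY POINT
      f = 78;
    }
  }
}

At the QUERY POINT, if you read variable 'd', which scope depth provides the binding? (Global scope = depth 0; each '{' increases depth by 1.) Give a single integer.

Answer: 2

Derivation:
Step 1: declare f=31 at depth 0
Step 2: enter scope (depth=1)
Step 3: exit scope (depth=0)
Step 4: enter scope (depth=1)
Step 5: enter scope (depth=2)
Step 6: declare d=(read f)=31 at depth 2
Step 7: enter scope (depth=3)
Visible at query point: d=31 f=31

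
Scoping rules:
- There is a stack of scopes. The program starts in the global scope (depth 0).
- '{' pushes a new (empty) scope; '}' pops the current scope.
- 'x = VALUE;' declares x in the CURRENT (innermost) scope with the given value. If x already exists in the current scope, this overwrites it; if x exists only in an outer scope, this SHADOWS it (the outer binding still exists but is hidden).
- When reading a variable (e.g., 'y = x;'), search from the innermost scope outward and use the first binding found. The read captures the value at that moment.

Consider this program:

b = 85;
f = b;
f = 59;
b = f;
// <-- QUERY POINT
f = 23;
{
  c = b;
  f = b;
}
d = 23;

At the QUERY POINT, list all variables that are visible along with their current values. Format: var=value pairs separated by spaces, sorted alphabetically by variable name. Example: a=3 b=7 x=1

Step 1: declare b=85 at depth 0
Step 2: declare f=(read b)=85 at depth 0
Step 3: declare f=59 at depth 0
Step 4: declare b=(read f)=59 at depth 0
Visible at query point: b=59 f=59

Answer: b=59 f=59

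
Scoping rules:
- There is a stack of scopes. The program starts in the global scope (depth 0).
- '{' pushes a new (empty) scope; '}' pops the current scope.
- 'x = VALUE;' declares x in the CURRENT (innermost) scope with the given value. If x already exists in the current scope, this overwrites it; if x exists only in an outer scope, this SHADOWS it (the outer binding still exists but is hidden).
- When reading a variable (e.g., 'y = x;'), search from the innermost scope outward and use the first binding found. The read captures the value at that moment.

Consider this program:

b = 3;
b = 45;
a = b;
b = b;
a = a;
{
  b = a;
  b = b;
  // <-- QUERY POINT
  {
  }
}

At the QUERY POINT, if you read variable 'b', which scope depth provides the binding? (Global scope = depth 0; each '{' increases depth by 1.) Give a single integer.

Answer: 1

Derivation:
Step 1: declare b=3 at depth 0
Step 2: declare b=45 at depth 0
Step 3: declare a=(read b)=45 at depth 0
Step 4: declare b=(read b)=45 at depth 0
Step 5: declare a=(read a)=45 at depth 0
Step 6: enter scope (depth=1)
Step 7: declare b=(read a)=45 at depth 1
Step 8: declare b=(read b)=45 at depth 1
Visible at query point: a=45 b=45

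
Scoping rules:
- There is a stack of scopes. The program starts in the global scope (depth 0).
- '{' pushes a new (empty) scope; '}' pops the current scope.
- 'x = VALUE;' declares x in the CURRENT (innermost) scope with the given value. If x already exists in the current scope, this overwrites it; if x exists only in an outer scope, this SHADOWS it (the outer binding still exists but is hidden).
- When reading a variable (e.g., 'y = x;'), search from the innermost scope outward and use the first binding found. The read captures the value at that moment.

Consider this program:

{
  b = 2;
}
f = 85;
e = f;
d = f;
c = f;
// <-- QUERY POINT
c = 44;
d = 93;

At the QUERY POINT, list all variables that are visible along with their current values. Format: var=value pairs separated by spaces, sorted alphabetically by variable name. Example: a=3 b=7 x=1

Step 1: enter scope (depth=1)
Step 2: declare b=2 at depth 1
Step 3: exit scope (depth=0)
Step 4: declare f=85 at depth 0
Step 5: declare e=(read f)=85 at depth 0
Step 6: declare d=(read f)=85 at depth 0
Step 7: declare c=(read f)=85 at depth 0
Visible at query point: c=85 d=85 e=85 f=85

Answer: c=85 d=85 e=85 f=85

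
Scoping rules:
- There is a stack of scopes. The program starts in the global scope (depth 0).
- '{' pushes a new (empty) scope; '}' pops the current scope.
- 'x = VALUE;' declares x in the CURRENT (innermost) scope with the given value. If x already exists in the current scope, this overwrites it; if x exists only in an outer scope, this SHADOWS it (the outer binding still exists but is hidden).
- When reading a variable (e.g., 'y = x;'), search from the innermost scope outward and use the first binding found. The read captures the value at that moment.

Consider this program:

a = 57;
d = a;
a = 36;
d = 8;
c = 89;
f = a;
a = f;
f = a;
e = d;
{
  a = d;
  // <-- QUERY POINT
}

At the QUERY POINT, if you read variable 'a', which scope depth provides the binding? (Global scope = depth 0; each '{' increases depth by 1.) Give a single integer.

Answer: 1

Derivation:
Step 1: declare a=57 at depth 0
Step 2: declare d=(read a)=57 at depth 0
Step 3: declare a=36 at depth 0
Step 4: declare d=8 at depth 0
Step 5: declare c=89 at depth 0
Step 6: declare f=(read a)=36 at depth 0
Step 7: declare a=(read f)=36 at depth 0
Step 8: declare f=(read a)=36 at depth 0
Step 9: declare e=(read d)=8 at depth 0
Step 10: enter scope (depth=1)
Step 11: declare a=(read d)=8 at depth 1
Visible at query point: a=8 c=89 d=8 e=8 f=36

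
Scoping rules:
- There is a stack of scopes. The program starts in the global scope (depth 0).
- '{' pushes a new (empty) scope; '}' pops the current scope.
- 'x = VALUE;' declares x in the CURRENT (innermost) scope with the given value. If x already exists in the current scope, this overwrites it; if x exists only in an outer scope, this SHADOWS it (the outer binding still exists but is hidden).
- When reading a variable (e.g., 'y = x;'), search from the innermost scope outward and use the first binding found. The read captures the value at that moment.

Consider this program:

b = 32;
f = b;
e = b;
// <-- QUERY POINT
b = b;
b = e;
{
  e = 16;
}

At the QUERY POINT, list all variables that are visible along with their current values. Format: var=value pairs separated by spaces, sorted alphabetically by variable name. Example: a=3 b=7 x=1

Answer: b=32 e=32 f=32

Derivation:
Step 1: declare b=32 at depth 0
Step 2: declare f=(read b)=32 at depth 0
Step 3: declare e=(read b)=32 at depth 0
Visible at query point: b=32 e=32 f=32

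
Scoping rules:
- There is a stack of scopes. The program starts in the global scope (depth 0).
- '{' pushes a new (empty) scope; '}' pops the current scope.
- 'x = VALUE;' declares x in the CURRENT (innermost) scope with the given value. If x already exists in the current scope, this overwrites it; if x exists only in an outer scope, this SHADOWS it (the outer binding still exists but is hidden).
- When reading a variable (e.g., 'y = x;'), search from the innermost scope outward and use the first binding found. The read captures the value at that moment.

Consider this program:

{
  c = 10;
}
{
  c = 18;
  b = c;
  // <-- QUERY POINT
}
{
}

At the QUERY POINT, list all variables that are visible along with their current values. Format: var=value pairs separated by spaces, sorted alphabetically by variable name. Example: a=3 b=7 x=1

Step 1: enter scope (depth=1)
Step 2: declare c=10 at depth 1
Step 3: exit scope (depth=0)
Step 4: enter scope (depth=1)
Step 5: declare c=18 at depth 1
Step 6: declare b=(read c)=18 at depth 1
Visible at query point: b=18 c=18

Answer: b=18 c=18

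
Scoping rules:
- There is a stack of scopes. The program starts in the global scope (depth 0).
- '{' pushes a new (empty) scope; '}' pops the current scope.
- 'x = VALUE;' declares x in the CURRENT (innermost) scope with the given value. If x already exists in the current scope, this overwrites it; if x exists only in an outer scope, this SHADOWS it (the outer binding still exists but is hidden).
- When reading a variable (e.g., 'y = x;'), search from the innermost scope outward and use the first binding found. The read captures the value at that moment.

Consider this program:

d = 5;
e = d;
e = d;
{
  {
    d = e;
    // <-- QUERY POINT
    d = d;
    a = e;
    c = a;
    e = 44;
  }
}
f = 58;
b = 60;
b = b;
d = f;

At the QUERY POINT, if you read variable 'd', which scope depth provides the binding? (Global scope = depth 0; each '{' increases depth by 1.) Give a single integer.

Step 1: declare d=5 at depth 0
Step 2: declare e=(read d)=5 at depth 0
Step 3: declare e=(read d)=5 at depth 0
Step 4: enter scope (depth=1)
Step 5: enter scope (depth=2)
Step 6: declare d=(read e)=5 at depth 2
Visible at query point: d=5 e=5

Answer: 2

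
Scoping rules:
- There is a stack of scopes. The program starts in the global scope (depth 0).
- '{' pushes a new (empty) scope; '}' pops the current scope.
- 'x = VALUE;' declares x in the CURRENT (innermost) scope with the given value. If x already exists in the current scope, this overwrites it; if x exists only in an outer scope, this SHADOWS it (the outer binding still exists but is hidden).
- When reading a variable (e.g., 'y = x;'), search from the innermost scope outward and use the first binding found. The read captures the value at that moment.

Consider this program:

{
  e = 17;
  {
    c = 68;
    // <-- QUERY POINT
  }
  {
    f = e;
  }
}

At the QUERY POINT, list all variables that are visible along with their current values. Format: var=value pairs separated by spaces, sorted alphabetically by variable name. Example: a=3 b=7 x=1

Step 1: enter scope (depth=1)
Step 2: declare e=17 at depth 1
Step 3: enter scope (depth=2)
Step 4: declare c=68 at depth 2
Visible at query point: c=68 e=17

Answer: c=68 e=17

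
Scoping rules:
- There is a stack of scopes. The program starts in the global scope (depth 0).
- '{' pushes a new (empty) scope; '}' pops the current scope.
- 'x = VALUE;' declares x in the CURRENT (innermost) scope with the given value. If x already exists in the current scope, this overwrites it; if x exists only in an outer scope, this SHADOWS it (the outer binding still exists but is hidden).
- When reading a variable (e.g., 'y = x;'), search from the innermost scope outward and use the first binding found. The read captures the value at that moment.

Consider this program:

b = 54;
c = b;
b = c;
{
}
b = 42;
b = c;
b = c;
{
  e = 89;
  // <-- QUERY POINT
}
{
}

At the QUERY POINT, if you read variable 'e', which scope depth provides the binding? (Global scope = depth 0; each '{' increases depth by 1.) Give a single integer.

Step 1: declare b=54 at depth 0
Step 2: declare c=(read b)=54 at depth 0
Step 3: declare b=(read c)=54 at depth 0
Step 4: enter scope (depth=1)
Step 5: exit scope (depth=0)
Step 6: declare b=42 at depth 0
Step 7: declare b=(read c)=54 at depth 0
Step 8: declare b=(read c)=54 at depth 0
Step 9: enter scope (depth=1)
Step 10: declare e=89 at depth 1
Visible at query point: b=54 c=54 e=89

Answer: 1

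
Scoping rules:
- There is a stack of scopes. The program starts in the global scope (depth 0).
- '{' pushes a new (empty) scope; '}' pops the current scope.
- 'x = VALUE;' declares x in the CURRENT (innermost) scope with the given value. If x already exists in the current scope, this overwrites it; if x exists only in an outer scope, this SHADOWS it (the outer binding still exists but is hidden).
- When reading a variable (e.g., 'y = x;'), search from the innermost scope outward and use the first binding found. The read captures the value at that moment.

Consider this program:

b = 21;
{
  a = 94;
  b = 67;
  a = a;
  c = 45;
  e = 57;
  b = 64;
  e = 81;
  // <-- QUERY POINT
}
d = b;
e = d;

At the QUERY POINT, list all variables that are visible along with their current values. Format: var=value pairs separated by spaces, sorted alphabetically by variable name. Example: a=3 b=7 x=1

Answer: a=94 b=64 c=45 e=81

Derivation:
Step 1: declare b=21 at depth 0
Step 2: enter scope (depth=1)
Step 3: declare a=94 at depth 1
Step 4: declare b=67 at depth 1
Step 5: declare a=(read a)=94 at depth 1
Step 6: declare c=45 at depth 1
Step 7: declare e=57 at depth 1
Step 8: declare b=64 at depth 1
Step 9: declare e=81 at depth 1
Visible at query point: a=94 b=64 c=45 e=81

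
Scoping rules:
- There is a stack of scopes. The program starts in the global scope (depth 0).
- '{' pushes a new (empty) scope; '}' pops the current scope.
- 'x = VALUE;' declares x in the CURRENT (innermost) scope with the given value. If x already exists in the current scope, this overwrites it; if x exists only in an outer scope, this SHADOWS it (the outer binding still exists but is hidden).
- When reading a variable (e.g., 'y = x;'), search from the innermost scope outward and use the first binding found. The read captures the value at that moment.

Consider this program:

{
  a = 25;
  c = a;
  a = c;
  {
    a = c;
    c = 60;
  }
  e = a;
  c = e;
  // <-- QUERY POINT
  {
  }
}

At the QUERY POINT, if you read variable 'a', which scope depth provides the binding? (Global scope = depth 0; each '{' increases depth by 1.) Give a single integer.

Step 1: enter scope (depth=1)
Step 2: declare a=25 at depth 1
Step 3: declare c=(read a)=25 at depth 1
Step 4: declare a=(read c)=25 at depth 1
Step 5: enter scope (depth=2)
Step 6: declare a=(read c)=25 at depth 2
Step 7: declare c=60 at depth 2
Step 8: exit scope (depth=1)
Step 9: declare e=(read a)=25 at depth 1
Step 10: declare c=(read e)=25 at depth 1
Visible at query point: a=25 c=25 e=25

Answer: 1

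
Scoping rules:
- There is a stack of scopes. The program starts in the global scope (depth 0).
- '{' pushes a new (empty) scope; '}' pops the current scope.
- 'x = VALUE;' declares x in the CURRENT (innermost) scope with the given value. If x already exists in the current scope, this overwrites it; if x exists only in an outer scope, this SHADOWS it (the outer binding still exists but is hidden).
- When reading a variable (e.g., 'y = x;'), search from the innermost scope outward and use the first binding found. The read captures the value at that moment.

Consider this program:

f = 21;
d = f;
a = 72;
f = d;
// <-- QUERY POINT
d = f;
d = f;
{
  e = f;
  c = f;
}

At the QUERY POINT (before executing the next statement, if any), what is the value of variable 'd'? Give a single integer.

Step 1: declare f=21 at depth 0
Step 2: declare d=(read f)=21 at depth 0
Step 3: declare a=72 at depth 0
Step 4: declare f=(read d)=21 at depth 0
Visible at query point: a=72 d=21 f=21

Answer: 21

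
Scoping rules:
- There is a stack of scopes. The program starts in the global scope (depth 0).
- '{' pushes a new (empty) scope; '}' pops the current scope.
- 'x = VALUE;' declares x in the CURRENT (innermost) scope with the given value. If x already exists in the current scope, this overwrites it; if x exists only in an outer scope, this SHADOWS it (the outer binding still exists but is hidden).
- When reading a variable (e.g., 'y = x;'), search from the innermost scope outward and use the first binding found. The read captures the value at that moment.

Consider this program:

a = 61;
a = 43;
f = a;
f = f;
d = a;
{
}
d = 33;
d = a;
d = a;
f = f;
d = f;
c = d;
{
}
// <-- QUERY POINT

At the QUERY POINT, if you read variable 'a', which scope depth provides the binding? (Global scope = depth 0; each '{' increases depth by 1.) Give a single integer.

Answer: 0

Derivation:
Step 1: declare a=61 at depth 0
Step 2: declare a=43 at depth 0
Step 3: declare f=(read a)=43 at depth 0
Step 4: declare f=(read f)=43 at depth 0
Step 5: declare d=(read a)=43 at depth 0
Step 6: enter scope (depth=1)
Step 7: exit scope (depth=0)
Step 8: declare d=33 at depth 0
Step 9: declare d=(read a)=43 at depth 0
Step 10: declare d=(read a)=43 at depth 0
Step 11: declare f=(read f)=43 at depth 0
Step 12: declare d=(read f)=43 at depth 0
Step 13: declare c=(read d)=43 at depth 0
Step 14: enter scope (depth=1)
Step 15: exit scope (depth=0)
Visible at query point: a=43 c=43 d=43 f=43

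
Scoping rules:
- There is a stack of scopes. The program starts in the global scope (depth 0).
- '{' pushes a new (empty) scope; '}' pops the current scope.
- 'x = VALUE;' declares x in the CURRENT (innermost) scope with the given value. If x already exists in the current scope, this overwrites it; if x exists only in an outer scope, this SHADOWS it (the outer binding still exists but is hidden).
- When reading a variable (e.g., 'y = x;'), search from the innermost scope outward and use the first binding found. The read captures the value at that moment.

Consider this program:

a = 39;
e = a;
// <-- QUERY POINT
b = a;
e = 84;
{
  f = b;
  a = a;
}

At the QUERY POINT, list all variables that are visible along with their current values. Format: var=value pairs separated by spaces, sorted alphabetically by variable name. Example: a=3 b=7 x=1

Step 1: declare a=39 at depth 0
Step 2: declare e=(read a)=39 at depth 0
Visible at query point: a=39 e=39

Answer: a=39 e=39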